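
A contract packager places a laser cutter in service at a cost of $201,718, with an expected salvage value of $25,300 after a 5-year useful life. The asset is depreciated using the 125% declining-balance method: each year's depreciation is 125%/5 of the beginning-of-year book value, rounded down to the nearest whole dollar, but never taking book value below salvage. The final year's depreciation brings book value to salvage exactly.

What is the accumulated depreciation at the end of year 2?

Depreciable base = $201,718 − $25,300 = $176,418.
Year 1: ⌊$201,718 × 125%/5⌋ = $50,429. Book value $151,289.
Year 2: ⌊$151,289 × 125%/5⌋ = $37,822. Book value $113,467.
Accumulated through year 2 = $201,718 − $113,467 = $88,251.

$88,251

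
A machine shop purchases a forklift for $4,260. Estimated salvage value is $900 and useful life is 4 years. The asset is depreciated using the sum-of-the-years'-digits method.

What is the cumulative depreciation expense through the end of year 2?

$2,352

Depreciable base = $4,260 − $900 = $3,360.
Sum of the years' digits = 4+3+2+1 = 10.
Year 1: $3,360 × 4/10 = $1,344. Book value $2,916.
Year 2: $3,360 × 3/10 = $1,008. Book value $1,908.
Accumulated through year 2 = $4,260 − $1,908 = $2,352.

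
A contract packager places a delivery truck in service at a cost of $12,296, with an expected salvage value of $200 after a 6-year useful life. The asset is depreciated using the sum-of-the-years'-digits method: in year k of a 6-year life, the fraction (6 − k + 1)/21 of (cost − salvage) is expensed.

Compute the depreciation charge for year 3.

$2,304

Depreciable base = $12,296 − $200 = $12,096.
Sum of the years' digits = 6+5+4+3+2+1 = 21.
Year 1: $12,096 × 6/21 = $3,456. Book value $8,840.
Year 2: $12,096 × 5/21 = $2,880. Book value $5,960.
Year 3: $12,096 × 4/21 = $2,304. Book value $3,656.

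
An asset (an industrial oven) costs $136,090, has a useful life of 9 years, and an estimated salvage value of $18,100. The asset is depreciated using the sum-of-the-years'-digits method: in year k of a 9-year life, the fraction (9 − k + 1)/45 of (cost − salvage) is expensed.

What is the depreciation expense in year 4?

$15,732

Depreciable base = $136,090 − $18,100 = $117,990.
Sum of the years' digits = 9+8+7+6+5+4+3+2+1 = 45.
Year 1: $117,990 × 9/45 = $23,598. Book value $112,492.
Year 2: $117,990 × 8/45 = $20,976. Book value $91,516.
Year 3: $117,990 × 7/45 = $18,354. Book value $73,162.
Year 4: $117,990 × 6/45 = $15,732. Book value $57,430.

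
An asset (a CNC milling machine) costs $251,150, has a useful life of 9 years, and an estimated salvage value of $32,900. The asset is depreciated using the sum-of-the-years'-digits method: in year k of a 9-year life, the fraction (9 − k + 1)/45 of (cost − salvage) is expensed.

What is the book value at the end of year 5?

Depreciable base = $251,150 − $32,900 = $218,250.
Sum of the years' digits = 9+8+7+6+5+4+3+2+1 = 45.
Year 1: $218,250 × 9/45 = $43,650. Book value $207,500.
Year 2: $218,250 × 8/45 = $38,800. Book value $168,700.
Year 3: $218,250 × 7/45 = $33,950. Book value $134,750.
Year 4: $218,250 × 6/45 = $29,100. Book value $105,650.
Year 5: $218,250 × 5/45 = $24,250. Book value $81,400.

$81,400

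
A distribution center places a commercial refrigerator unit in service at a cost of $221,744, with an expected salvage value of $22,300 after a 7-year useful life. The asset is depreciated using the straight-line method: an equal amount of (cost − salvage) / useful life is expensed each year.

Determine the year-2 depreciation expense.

$28,492

Depreciable base = $221,744 − $22,300 = $199,444.
Annual expense = $199,444 / 7 = $28,492.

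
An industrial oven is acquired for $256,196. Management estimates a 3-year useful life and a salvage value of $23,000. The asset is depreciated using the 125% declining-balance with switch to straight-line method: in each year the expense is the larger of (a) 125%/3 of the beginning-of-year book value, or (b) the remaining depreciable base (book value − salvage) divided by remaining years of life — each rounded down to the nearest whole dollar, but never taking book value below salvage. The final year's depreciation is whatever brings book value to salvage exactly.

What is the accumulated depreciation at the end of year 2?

Depreciable base = $256,196 − $23,000 = $233,196.
Year 1: DB = ⌊$256,196 × 125%/3⌋ = $106,748; SL = ⌊$233,196/3⌋ = $77,732 → take DB $106,748. Book value $149,448.
Year 2: DB = ⌊$149,448 × 125%/3⌋ = $62,270; SL = ⌊$126,448/2⌋ = $63,224 → take SL $63,224. Book value $86,224.
Accumulated through year 2 = $256,196 − $86,224 = $169,972.

$169,972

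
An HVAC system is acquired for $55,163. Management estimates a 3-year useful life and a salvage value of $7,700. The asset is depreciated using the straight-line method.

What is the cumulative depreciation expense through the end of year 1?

Depreciable base = $55,163 − $7,700 = $47,463.
Annual expense = $47,463 / 3 = $15,821.
End of year 1: book value $39,342.
Accumulated through year 1 = $55,163 − $39,342 = $15,821.

$15,821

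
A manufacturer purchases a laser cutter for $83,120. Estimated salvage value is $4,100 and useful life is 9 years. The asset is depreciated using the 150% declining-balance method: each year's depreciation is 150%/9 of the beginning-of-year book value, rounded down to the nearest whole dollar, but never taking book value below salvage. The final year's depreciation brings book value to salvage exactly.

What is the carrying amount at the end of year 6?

Depreciable base = $83,120 − $4,100 = $79,020.
Year 1: ⌊$83,120 × 150%/9⌋ = $13,853. Book value $69,267.
Year 2: ⌊$69,267 × 150%/9⌋ = $11,544. Book value $57,723.
Year 3: ⌊$57,723 × 150%/9⌋ = $9,620. Book value $48,103.
Year 4: ⌊$48,103 × 150%/9⌋ = $8,017. Book value $40,086.
Year 5: ⌊$40,086 × 150%/9⌋ = $6,681. Book value $33,405.
Year 6: ⌊$33,405 × 150%/9⌋ = $5,567. Book value $27,838.

$27,838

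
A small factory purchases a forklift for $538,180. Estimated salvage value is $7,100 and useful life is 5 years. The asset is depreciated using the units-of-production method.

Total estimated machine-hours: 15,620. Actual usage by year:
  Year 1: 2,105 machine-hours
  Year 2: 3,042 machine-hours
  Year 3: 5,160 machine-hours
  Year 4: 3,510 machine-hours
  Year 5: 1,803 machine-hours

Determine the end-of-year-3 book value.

Depreciable base = $538,180 − $7,100 = $531,080.
Rate = $531,080 / 15,620 machine-hours = $34 per machine-hour.
Year 1: 2,105 × $34 = $71,570. Book value $466,610.
Year 2: 3,042 × $34 = $103,428. Book value $363,182.
Year 3: 5,160 × $34 = $175,440. Book value $187,742.

$187,742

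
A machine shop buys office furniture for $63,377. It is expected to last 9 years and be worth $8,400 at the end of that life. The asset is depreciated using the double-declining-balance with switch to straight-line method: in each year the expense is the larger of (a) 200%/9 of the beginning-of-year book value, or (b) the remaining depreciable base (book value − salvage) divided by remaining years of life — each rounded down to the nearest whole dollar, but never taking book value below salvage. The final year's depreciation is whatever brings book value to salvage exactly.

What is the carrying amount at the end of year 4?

Depreciable base = $63,377 − $8,400 = $54,977.
Year 1: DB = ⌊$63,377 × 200%/9⌋ = $14,083; SL = ⌊$54,977/9⌋ = $6,108 → take DB $14,083. Book value $49,294.
Year 2: DB = ⌊$49,294 × 200%/9⌋ = $10,954; SL = ⌊$40,894/8⌋ = $5,111 → take DB $10,954. Book value $38,340.
Year 3: DB = ⌊$38,340 × 200%/9⌋ = $8,520; SL = ⌊$29,940/7⌋ = $4,277 → take DB $8,520. Book value $29,820.
Year 4: DB = ⌊$29,820 × 200%/9⌋ = $6,626; SL = ⌊$21,420/6⌋ = $3,570 → take DB $6,626. Book value $23,194.

$23,194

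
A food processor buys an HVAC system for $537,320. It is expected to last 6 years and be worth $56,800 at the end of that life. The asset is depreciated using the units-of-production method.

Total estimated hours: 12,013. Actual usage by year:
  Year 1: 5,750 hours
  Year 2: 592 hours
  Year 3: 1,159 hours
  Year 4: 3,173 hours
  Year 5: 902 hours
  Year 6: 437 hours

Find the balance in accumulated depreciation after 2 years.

Depreciable base = $537,320 − $56,800 = $480,520.
Rate = $480,520 / 12,013 hours = $40 per hour.
Year 1: 5,750 × $40 = $230,000. Book value $307,320.
Year 2: 592 × $40 = $23,680. Book value $283,640.
Accumulated through year 2 = $537,320 − $283,640 = $253,680.

$253,680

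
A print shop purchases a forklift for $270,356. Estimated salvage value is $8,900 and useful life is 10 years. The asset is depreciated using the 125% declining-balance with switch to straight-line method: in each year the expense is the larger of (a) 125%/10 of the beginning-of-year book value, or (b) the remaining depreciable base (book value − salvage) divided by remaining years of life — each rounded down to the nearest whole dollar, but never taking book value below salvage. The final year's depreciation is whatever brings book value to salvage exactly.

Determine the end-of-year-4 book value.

$156,516

Depreciable base = $270,356 − $8,900 = $261,456.
Year 1: DB = ⌊$270,356 × 125%/10⌋ = $33,794; SL = ⌊$261,456/10⌋ = $26,145 → take DB $33,794. Book value $236,562.
Year 2: DB = ⌊$236,562 × 125%/10⌋ = $29,570; SL = ⌊$227,662/9⌋ = $25,295 → take DB $29,570. Book value $206,992.
Year 3: DB = ⌊$206,992 × 125%/10⌋ = $25,874; SL = ⌊$198,092/8⌋ = $24,761 → take DB $25,874. Book value $181,118.
Year 4: DB = ⌊$181,118 × 125%/10⌋ = $22,639; SL = ⌊$172,218/7⌋ = $24,602 → take SL $24,602. Book value $156,516.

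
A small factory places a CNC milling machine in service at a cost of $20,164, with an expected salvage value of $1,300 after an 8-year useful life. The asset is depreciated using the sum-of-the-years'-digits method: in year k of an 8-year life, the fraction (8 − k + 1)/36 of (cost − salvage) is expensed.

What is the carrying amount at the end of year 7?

Depreciable base = $20,164 − $1,300 = $18,864.
Sum of the years' digits = 8+7+6+5+4+3+2+1 = 36.
Year 1: $18,864 × 8/36 = $4,192. Book value $15,972.
Year 2: $18,864 × 7/36 = $3,668. Book value $12,304.
Year 3: $18,864 × 6/36 = $3,144. Book value $9,160.
Year 4: $18,864 × 5/36 = $2,620. Book value $6,540.
Year 5: $18,864 × 4/36 = $2,096. Book value $4,444.
Year 6: $18,864 × 3/36 = $1,572. Book value $2,872.
Year 7: $18,864 × 2/36 = $1,048. Book value $1,824.

$1,824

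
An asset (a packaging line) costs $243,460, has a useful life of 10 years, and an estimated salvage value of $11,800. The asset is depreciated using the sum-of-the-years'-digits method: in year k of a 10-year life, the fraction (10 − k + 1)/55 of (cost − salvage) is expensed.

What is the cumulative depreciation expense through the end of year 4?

$143,208

Depreciable base = $243,460 − $11,800 = $231,660.
Sum of the years' digits = 10+9+8+7+6+5+4+3+2+1 = 55.
Year 1: $231,660 × 10/55 = $42,120. Book value $201,340.
Year 2: $231,660 × 9/55 = $37,908. Book value $163,432.
Year 3: $231,660 × 8/55 = $33,696. Book value $129,736.
Year 4: $231,660 × 7/55 = $29,484. Book value $100,252.
Accumulated through year 4 = $243,460 − $100,252 = $143,208.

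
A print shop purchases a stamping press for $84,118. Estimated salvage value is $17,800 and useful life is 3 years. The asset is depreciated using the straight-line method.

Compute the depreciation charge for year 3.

Depreciable base = $84,118 − $17,800 = $66,318.
Annual expense = $66,318 / 3 = $22,106.

$22,106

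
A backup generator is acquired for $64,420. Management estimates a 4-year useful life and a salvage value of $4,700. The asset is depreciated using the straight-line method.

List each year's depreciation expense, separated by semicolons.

$14,930; $14,930; $14,930; $14,930

Depreciable base = $64,420 − $4,700 = $59,720.
Annual expense = $59,720 / 4 = $14,930.
End of year 1: book value $49,490.
End of year 2: book value $34,560.
End of year 3: book value $19,630.
End of year 4: book value $4,700.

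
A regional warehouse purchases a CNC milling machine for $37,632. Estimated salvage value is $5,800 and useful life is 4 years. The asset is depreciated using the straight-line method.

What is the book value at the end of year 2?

Depreciable base = $37,632 − $5,800 = $31,832.
Annual expense = $31,832 / 4 = $7,958.
End of year 1: book value $29,674.
End of year 2: book value $21,716.

$21,716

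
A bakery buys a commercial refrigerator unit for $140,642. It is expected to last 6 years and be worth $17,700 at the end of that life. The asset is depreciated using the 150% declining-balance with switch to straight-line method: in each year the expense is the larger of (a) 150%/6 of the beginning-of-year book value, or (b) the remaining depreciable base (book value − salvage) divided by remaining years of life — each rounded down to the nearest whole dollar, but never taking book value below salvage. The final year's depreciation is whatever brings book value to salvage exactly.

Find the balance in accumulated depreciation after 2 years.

Depreciable base = $140,642 − $17,700 = $122,942.
Year 1: DB = ⌊$140,642 × 150%/6⌋ = $35,160; SL = ⌊$122,942/6⌋ = $20,490 → take DB $35,160. Book value $105,482.
Year 2: DB = ⌊$105,482 × 150%/6⌋ = $26,370; SL = ⌊$87,782/5⌋ = $17,556 → take DB $26,370. Book value $79,112.
Accumulated through year 2 = $140,642 − $79,112 = $61,530.

$61,530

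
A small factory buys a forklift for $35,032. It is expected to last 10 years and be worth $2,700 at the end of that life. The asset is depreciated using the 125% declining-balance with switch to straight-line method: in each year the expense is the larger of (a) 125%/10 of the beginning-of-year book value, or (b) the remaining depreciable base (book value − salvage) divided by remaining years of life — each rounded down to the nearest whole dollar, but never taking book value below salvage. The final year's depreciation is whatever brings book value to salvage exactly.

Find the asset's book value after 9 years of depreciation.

$5,668

Depreciable base = $35,032 − $2,700 = $32,332.
Year 1: DB = ⌊$35,032 × 125%/10⌋ = $4,379; SL = ⌊$32,332/10⌋ = $3,233 → take DB $4,379. Book value $30,653.
Year 2: DB = ⌊$30,653 × 125%/10⌋ = $3,831; SL = ⌊$27,953/9⌋ = $3,105 → take DB $3,831. Book value $26,822.
Year 3: DB = ⌊$26,822 × 125%/10⌋ = $3,352; SL = ⌊$24,122/8⌋ = $3,015 → take DB $3,352. Book value $23,470.
Year 4: DB = ⌊$23,470 × 125%/10⌋ = $2,933; SL = ⌊$20,770/7⌋ = $2,967 → take SL $2,967. Book value $20,503.
Year 5: DB = ⌊$20,503 × 125%/10⌋ = $2,562; SL = ⌊$17,803/6⌋ = $2,967 → take SL $2,967. Book value $17,536.
Year 6: DB = ⌊$17,536 × 125%/10⌋ = $2,192; SL = ⌊$14,836/5⌋ = $2,967 → take SL $2,967. Book value $14,569.
Year 7: DB = ⌊$14,569 × 125%/10⌋ = $1,821; SL = ⌊$11,869/4⌋ = $2,967 → take SL $2,967. Book value $11,602.
Year 8: DB = ⌊$11,602 × 125%/10⌋ = $1,450; SL = ⌊$8,902/3⌋ = $2,967 → take SL $2,967. Book value $8,635.
Year 9: DB = ⌊$8,635 × 125%/10⌋ = $1,079; SL = ⌊$5,935/2⌋ = $2,967 → take SL $2,967. Book value $5,668.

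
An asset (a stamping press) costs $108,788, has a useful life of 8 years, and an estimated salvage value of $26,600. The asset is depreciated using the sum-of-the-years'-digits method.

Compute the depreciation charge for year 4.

Depreciable base = $108,788 − $26,600 = $82,188.
Sum of the years' digits = 8+7+6+5+4+3+2+1 = 36.
Year 1: $82,188 × 8/36 = $18,264. Book value $90,524.
Year 2: $82,188 × 7/36 = $15,981. Book value $74,543.
Year 3: $82,188 × 6/36 = $13,698. Book value $60,845.
Year 4: $82,188 × 5/36 = $11,415. Book value $49,430.

$11,415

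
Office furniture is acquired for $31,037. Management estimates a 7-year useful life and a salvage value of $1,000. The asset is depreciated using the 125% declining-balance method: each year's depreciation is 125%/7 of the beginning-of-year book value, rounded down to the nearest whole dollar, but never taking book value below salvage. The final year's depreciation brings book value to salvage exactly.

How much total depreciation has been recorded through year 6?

Depreciable base = $31,037 − $1,000 = $30,037.
Year 1: ⌊$31,037 × 125%/7⌋ = $5,542. Book value $25,495.
Year 2: ⌊$25,495 × 125%/7⌋ = $4,552. Book value $20,943.
Year 3: ⌊$20,943 × 125%/7⌋ = $3,739. Book value $17,204.
Year 4: ⌊$17,204 × 125%/7⌋ = $3,072. Book value $14,132.
Year 5: ⌊$14,132 × 125%/7⌋ = $2,523. Book value $11,609.
Year 6: ⌊$11,609 × 125%/7⌋ = $2,073. Book value $9,536.
Accumulated through year 6 = $31,037 − $9,536 = $21,501.

$21,501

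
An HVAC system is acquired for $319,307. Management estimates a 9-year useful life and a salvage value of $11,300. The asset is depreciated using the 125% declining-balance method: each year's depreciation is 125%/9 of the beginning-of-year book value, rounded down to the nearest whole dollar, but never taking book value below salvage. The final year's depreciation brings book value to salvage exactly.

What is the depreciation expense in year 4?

Depreciable base = $319,307 − $11,300 = $308,007.
Year 1: ⌊$319,307 × 125%/9⌋ = $44,348. Book value $274,959.
Year 2: ⌊$274,959 × 125%/9⌋ = $38,188. Book value $236,771.
Year 3: ⌊$236,771 × 125%/9⌋ = $32,884. Book value $203,887.
Year 4: ⌊$203,887 × 125%/9⌋ = $28,317. Book value $175,570.

$28,317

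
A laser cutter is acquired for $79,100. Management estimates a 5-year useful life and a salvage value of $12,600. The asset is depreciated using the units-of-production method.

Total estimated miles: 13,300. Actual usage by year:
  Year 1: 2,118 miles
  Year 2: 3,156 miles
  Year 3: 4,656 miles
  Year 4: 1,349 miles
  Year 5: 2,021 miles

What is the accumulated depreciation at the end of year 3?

$49,650

Depreciable base = $79,100 − $12,600 = $66,500.
Rate = $66,500 / 13,300 miles = $5 per mile.
Year 1: 2,118 × $5 = $10,590. Book value $68,510.
Year 2: 3,156 × $5 = $15,780. Book value $52,730.
Year 3: 4,656 × $5 = $23,280. Book value $29,450.
Accumulated through year 3 = $79,100 − $29,450 = $49,650.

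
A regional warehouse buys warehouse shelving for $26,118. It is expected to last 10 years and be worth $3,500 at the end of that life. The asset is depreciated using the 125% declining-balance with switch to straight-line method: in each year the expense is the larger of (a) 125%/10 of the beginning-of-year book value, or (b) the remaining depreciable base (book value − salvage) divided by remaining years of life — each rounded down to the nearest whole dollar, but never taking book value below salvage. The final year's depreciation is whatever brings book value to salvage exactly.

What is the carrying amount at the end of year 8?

Depreciable base = $26,118 − $3,500 = $22,618.
Year 1: DB = ⌊$26,118 × 125%/10⌋ = $3,264; SL = ⌊$22,618/10⌋ = $2,261 → take DB $3,264. Book value $22,854.
Year 2: DB = ⌊$22,854 × 125%/10⌋ = $2,856; SL = ⌊$19,354/9⌋ = $2,150 → take DB $2,856. Book value $19,998.
Year 3: DB = ⌊$19,998 × 125%/10⌋ = $2,499; SL = ⌊$16,498/8⌋ = $2,062 → take DB $2,499. Book value $17,499.
Year 4: DB = ⌊$17,499 × 125%/10⌋ = $2,187; SL = ⌊$13,999/7⌋ = $1,999 → take DB $2,187. Book value $15,312.
Year 5: DB = ⌊$15,312 × 125%/10⌋ = $1,914; SL = ⌊$11,812/6⌋ = $1,968 → take SL $1,968. Book value $13,344.
Year 6: DB = ⌊$13,344 × 125%/10⌋ = $1,668; SL = ⌊$9,844/5⌋ = $1,968 → take SL $1,968. Book value $11,376.
Year 7: DB = ⌊$11,376 × 125%/10⌋ = $1,422; SL = ⌊$7,876/4⌋ = $1,969 → take SL $1,969. Book value $9,407.
Year 8: DB = ⌊$9,407 × 125%/10⌋ = $1,175; SL = ⌊$5,907/3⌋ = $1,969 → take SL $1,969. Book value $7,438.

$7,438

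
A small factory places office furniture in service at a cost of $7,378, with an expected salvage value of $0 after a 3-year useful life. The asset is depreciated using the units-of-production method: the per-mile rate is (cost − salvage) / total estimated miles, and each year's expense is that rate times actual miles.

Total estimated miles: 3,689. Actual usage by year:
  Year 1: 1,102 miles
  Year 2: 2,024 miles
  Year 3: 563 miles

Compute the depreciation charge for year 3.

Depreciable base = $7,378 − $0 = $7,378.
Rate = $7,378 / 3,689 miles = $2 per mile.
Year 1: 1,102 × $2 = $2,204. Book value $5,174.
Year 2: 2,024 × $2 = $4,048. Book value $1,126.
Year 3: 563 × $2 = $1,126. Book value $0.

$1,126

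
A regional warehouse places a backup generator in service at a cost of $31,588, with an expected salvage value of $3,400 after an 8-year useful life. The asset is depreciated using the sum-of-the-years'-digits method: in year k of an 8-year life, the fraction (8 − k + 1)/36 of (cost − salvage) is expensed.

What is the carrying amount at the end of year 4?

$11,230

Depreciable base = $31,588 − $3,400 = $28,188.
Sum of the years' digits = 8+7+6+5+4+3+2+1 = 36.
Year 1: $28,188 × 8/36 = $6,264. Book value $25,324.
Year 2: $28,188 × 7/36 = $5,481. Book value $19,843.
Year 3: $28,188 × 6/36 = $4,698. Book value $15,145.
Year 4: $28,188 × 5/36 = $3,915. Book value $11,230.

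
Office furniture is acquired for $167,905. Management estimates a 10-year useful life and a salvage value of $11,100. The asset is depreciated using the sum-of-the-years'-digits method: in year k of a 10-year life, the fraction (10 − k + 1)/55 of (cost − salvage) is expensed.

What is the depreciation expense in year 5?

$17,106

Depreciable base = $167,905 − $11,100 = $156,805.
Sum of the years' digits = 10+9+8+7+6+5+4+3+2+1 = 55.
Year 1: $156,805 × 10/55 = $28,510. Book value $139,395.
Year 2: $156,805 × 9/55 = $25,659. Book value $113,736.
Year 3: $156,805 × 8/55 = $22,808. Book value $90,928.
Year 4: $156,805 × 7/55 = $19,957. Book value $70,971.
Year 5: $156,805 × 6/55 = $17,106. Book value $53,865.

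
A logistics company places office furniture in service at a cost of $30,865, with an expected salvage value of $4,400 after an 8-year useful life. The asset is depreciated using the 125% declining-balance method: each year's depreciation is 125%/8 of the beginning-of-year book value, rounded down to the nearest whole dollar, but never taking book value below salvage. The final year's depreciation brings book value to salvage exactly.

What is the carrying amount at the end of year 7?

Depreciable base = $30,865 − $4,400 = $26,465.
Year 1: ⌊$30,865 × 125%/8⌋ = $4,822. Book value $26,043.
Year 2: ⌊$26,043 × 125%/8⌋ = $4,069. Book value $21,974.
Year 3: ⌊$21,974 × 125%/8⌋ = $3,433. Book value $18,541.
Year 4: ⌊$18,541 × 125%/8⌋ = $2,897. Book value $15,644.
Year 5: ⌊$15,644 × 125%/8⌋ = $2,444. Book value $13,200.
Year 6: ⌊$13,200 × 125%/8⌋ = $2,062. Book value $11,138.
Year 7: ⌊$11,138 × 125%/8⌋ = $1,740. Book value $9,398.

$9,398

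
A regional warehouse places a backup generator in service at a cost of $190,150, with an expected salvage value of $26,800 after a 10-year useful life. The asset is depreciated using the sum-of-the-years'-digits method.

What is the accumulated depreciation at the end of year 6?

Depreciable base = $190,150 − $26,800 = $163,350.
Sum of the years' digits = 10+9+8+7+6+5+4+3+2+1 = 55.
Year 1: $163,350 × 10/55 = $29,700. Book value $160,450.
Year 2: $163,350 × 9/55 = $26,730. Book value $133,720.
Year 3: $163,350 × 8/55 = $23,760. Book value $109,960.
Year 4: $163,350 × 7/55 = $20,790. Book value $89,170.
Year 5: $163,350 × 6/55 = $17,820. Book value $71,350.
Year 6: $163,350 × 5/55 = $14,850. Book value $56,500.
Accumulated through year 6 = $190,150 − $56,500 = $133,650.

$133,650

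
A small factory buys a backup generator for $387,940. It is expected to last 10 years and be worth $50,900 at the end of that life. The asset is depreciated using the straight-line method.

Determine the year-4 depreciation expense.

$33,704

Depreciable base = $387,940 − $50,900 = $337,040.
Annual expense = $337,040 / 10 = $33,704.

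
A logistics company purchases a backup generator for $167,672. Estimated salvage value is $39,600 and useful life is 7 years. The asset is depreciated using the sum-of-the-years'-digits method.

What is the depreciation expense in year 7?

Depreciable base = $167,672 − $39,600 = $128,072.
Sum of the years' digits = 7+6+5+4+3+2+1 = 28.
Year 1: $128,072 × 7/28 = $32,018. Book value $135,654.
Year 2: $128,072 × 6/28 = $27,444. Book value $108,210.
Year 3: $128,072 × 5/28 = $22,870. Book value $85,340.
Year 4: $128,072 × 4/28 = $18,296. Book value $67,044.
Year 5: $128,072 × 3/28 = $13,722. Book value $53,322.
Year 6: $128,072 × 2/28 = $9,148. Book value $44,174.
Year 7: $128,072 × 1/28 = $4,574. Book value $39,600.

$4,574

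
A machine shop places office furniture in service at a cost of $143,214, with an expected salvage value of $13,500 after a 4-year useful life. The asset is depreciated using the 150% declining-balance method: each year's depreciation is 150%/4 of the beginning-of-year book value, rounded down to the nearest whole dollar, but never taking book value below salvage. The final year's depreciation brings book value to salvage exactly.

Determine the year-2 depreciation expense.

Depreciable base = $143,214 − $13,500 = $129,714.
Year 1: ⌊$143,214 × 150%/4⌋ = $53,705. Book value $89,509.
Year 2: ⌊$89,509 × 150%/4⌋ = $33,565. Book value $55,944.

$33,565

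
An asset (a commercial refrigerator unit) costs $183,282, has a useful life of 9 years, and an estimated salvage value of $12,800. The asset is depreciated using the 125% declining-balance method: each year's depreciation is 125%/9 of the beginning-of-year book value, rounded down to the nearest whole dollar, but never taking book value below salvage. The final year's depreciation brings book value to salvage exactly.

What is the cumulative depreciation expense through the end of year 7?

$118,932

Depreciable base = $183,282 − $12,800 = $170,482.
Year 1: ⌊$183,282 × 125%/9⌋ = $25,455. Book value $157,827.
Year 2: ⌊$157,827 × 125%/9⌋ = $21,920. Book value $135,907.
Year 3: ⌊$135,907 × 125%/9⌋ = $18,875. Book value $117,032.
Year 4: ⌊$117,032 × 125%/9⌋ = $16,254. Book value $100,778.
Year 5: ⌊$100,778 × 125%/9⌋ = $13,996. Book value $86,782.
Year 6: ⌊$86,782 × 125%/9⌋ = $12,053. Book value $74,729.
Year 7: ⌊$74,729 × 125%/9⌋ = $10,379. Book value $64,350.
Accumulated through year 7 = $183,282 − $64,350 = $118,932.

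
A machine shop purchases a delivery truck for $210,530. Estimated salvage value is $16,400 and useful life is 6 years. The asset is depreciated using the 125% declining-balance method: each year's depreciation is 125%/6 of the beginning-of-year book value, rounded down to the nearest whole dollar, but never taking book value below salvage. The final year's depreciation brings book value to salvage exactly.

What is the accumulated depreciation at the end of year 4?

Depreciable base = $210,530 − $16,400 = $194,130.
Year 1: ⌊$210,530 × 125%/6⌋ = $43,860. Book value $166,670.
Year 2: ⌊$166,670 × 125%/6⌋ = $34,722. Book value $131,948.
Year 3: ⌊$131,948 × 125%/6⌋ = $27,489. Book value $104,459.
Year 4: ⌊$104,459 × 125%/6⌋ = $21,762. Book value $82,697.
Accumulated through year 4 = $210,530 − $82,697 = $127,833.

$127,833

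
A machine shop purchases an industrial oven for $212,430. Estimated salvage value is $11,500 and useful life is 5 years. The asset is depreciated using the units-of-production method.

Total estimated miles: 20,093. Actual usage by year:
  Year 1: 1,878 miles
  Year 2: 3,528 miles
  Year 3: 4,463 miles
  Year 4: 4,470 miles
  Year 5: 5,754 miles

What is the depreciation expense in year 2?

Depreciable base = $212,430 − $11,500 = $200,930.
Rate = $200,930 / 20,093 miles = $10 per mile.
Year 1: 1,878 × $10 = $18,780. Book value $193,650.
Year 2: 3,528 × $10 = $35,280. Book value $158,370.

$35,280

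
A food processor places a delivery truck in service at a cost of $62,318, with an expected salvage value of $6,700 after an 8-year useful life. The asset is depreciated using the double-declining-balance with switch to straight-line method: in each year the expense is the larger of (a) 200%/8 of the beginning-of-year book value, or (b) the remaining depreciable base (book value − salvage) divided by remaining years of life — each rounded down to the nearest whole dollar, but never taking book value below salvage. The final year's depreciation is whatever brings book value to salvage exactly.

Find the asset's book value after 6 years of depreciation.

$11,093

Depreciable base = $62,318 − $6,700 = $55,618.
Year 1: DB = ⌊$62,318 × 200%/8⌋ = $15,579; SL = ⌊$55,618/8⌋ = $6,952 → take DB $15,579. Book value $46,739.
Year 2: DB = ⌊$46,739 × 200%/8⌋ = $11,684; SL = ⌊$40,039/7⌋ = $5,719 → take DB $11,684. Book value $35,055.
Year 3: DB = ⌊$35,055 × 200%/8⌋ = $8,763; SL = ⌊$28,355/6⌋ = $4,725 → take DB $8,763. Book value $26,292.
Year 4: DB = ⌊$26,292 × 200%/8⌋ = $6,573; SL = ⌊$19,592/5⌋ = $3,918 → take DB $6,573. Book value $19,719.
Year 5: DB = ⌊$19,719 × 200%/8⌋ = $4,929; SL = ⌊$13,019/4⌋ = $3,254 → take DB $4,929. Book value $14,790.
Year 6: DB = ⌊$14,790 × 200%/8⌋ = $3,697; SL = ⌊$8,090/3⌋ = $2,696 → take DB $3,697. Book value $11,093.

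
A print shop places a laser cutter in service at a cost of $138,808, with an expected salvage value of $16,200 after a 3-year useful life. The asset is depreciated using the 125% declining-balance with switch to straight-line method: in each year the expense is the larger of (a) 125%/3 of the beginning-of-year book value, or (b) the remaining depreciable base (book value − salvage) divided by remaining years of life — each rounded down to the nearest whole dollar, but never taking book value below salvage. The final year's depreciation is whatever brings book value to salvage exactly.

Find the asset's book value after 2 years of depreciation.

Depreciable base = $138,808 − $16,200 = $122,608.
Year 1: DB = ⌊$138,808 × 125%/3⌋ = $57,836; SL = ⌊$122,608/3⌋ = $40,869 → take DB $57,836. Book value $80,972.
Year 2: DB = ⌊$80,972 × 125%/3⌋ = $33,738; SL = ⌊$64,772/2⌋ = $32,386 → take DB $33,738. Book value $47,234.

$47,234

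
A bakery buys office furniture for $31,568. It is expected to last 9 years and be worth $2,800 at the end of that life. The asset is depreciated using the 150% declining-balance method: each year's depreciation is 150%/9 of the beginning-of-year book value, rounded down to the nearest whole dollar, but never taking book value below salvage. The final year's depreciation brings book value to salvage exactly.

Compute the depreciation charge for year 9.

Depreciable base = $31,568 − $2,800 = $28,768.
Year 1: ⌊$31,568 × 150%/9⌋ = $5,261. Book value $26,307.
Year 2: ⌊$26,307 × 150%/9⌋ = $4,384. Book value $21,923.
Year 3: ⌊$21,923 × 150%/9⌋ = $3,653. Book value $18,270.
Year 4: ⌊$18,270 × 150%/9⌋ = $3,045. Book value $15,225.
Year 5: ⌊$15,225 × 150%/9⌋ = $2,537. Book value $12,688.
Year 6: ⌊$12,688 × 150%/9⌋ = $2,114. Book value $10,574.
Year 7: ⌊$10,574 × 150%/9⌋ = $1,762. Book value $8,812.
Year 8: ⌊$8,812 × 150%/9⌋ = $1,468. Book value $7,344.
Year 9 (final): $7,344 − $2,800 = $4,544. Book value $2,800.

$4,544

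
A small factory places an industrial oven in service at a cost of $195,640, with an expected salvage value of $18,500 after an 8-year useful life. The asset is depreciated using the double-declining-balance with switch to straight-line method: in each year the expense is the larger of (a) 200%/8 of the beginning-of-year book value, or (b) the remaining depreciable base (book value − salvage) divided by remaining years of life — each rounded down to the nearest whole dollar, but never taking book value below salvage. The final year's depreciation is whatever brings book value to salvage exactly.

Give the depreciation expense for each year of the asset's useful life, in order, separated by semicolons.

$48,910; $36,682; $27,512; $20,634; $15,475; $11,606; $8,705; $7,616

Depreciable base = $195,640 − $18,500 = $177,140.
Year 1: DB = ⌊$195,640 × 200%/8⌋ = $48,910; SL = ⌊$177,140/8⌋ = $22,142 → take DB $48,910. Book value $146,730.
Year 2: DB = ⌊$146,730 × 200%/8⌋ = $36,682; SL = ⌊$128,230/7⌋ = $18,318 → take DB $36,682. Book value $110,048.
Year 3: DB = ⌊$110,048 × 200%/8⌋ = $27,512; SL = ⌊$91,548/6⌋ = $15,258 → take DB $27,512. Book value $82,536.
Year 4: DB = ⌊$82,536 × 200%/8⌋ = $20,634; SL = ⌊$64,036/5⌋ = $12,807 → take DB $20,634. Book value $61,902.
Year 5: DB = ⌊$61,902 × 200%/8⌋ = $15,475; SL = ⌊$43,402/4⌋ = $10,850 → take DB $15,475. Book value $46,427.
Year 6: DB = ⌊$46,427 × 200%/8⌋ = $11,606; SL = ⌊$27,927/3⌋ = $9,309 → take DB $11,606. Book value $34,821.
Year 7: DB = ⌊$34,821 × 200%/8⌋ = $8,705; SL = ⌊$16,321/2⌋ = $8,160 → take DB $8,705. Book value $26,116.
Year 8 (final): $26,116 − $18,500 = $7,616. Book value $18,500.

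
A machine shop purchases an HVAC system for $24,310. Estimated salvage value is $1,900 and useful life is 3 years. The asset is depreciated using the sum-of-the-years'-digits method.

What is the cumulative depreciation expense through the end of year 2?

$18,675

Depreciable base = $24,310 − $1,900 = $22,410.
Sum of the years' digits = 3+2+1 = 6.
Year 1: $22,410 × 3/6 = $11,205. Book value $13,105.
Year 2: $22,410 × 2/6 = $7,470. Book value $5,635.
Accumulated through year 2 = $24,310 − $5,635 = $18,675.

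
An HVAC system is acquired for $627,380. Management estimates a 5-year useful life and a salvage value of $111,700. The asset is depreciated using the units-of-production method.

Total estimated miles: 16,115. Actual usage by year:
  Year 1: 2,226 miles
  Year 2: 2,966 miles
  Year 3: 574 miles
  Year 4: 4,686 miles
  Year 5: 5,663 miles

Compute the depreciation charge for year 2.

$94,912

Depreciable base = $627,380 − $111,700 = $515,680.
Rate = $515,680 / 16,115 miles = $32 per mile.
Year 1: 2,226 × $32 = $71,232. Book value $556,148.
Year 2: 2,966 × $32 = $94,912. Book value $461,236.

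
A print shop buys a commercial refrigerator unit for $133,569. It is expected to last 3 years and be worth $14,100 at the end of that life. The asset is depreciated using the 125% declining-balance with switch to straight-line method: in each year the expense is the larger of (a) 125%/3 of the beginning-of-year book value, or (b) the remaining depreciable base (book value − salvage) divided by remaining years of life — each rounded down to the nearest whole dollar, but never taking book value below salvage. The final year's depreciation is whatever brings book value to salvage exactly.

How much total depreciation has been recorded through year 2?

Depreciable base = $133,569 − $14,100 = $119,469.
Year 1: DB = ⌊$133,569 × 125%/3⌋ = $55,653; SL = ⌊$119,469/3⌋ = $39,823 → take DB $55,653. Book value $77,916.
Year 2: DB = ⌊$77,916 × 125%/3⌋ = $32,465; SL = ⌊$63,816/2⌋ = $31,908 → take DB $32,465. Book value $45,451.
Accumulated through year 2 = $133,569 − $45,451 = $88,118.

$88,118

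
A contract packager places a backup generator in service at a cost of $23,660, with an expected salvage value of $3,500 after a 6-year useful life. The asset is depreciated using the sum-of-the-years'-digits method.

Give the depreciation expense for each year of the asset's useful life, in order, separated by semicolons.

$5,760; $4,800; $3,840; $2,880; $1,920; $960

Depreciable base = $23,660 − $3,500 = $20,160.
Sum of the years' digits = 6+5+4+3+2+1 = 21.
Year 1: $20,160 × 6/21 = $5,760. Book value $17,900.
Year 2: $20,160 × 5/21 = $4,800. Book value $13,100.
Year 3: $20,160 × 4/21 = $3,840. Book value $9,260.
Year 4: $20,160 × 3/21 = $2,880. Book value $6,380.
Year 5: $20,160 × 2/21 = $1,920. Book value $4,460.
Year 6: $20,160 × 1/21 = $960. Book value $3,500.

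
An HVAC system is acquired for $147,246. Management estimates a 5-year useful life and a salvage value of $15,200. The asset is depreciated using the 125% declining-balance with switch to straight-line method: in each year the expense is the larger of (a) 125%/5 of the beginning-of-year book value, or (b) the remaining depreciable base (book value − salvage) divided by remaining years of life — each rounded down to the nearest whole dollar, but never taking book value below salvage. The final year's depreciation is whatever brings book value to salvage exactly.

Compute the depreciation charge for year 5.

Depreciable base = $147,246 − $15,200 = $132,046.
Year 1: DB = ⌊$147,246 × 125%/5⌋ = $36,811; SL = ⌊$132,046/5⌋ = $26,409 → take DB $36,811. Book value $110,435.
Year 2: DB = ⌊$110,435 × 125%/5⌋ = $27,608; SL = ⌊$95,235/4⌋ = $23,808 → take DB $27,608. Book value $82,827.
Year 3: DB = ⌊$82,827 × 125%/5⌋ = $20,706; SL = ⌊$67,627/3⌋ = $22,542 → take SL $22,542. Book value $60,285.
Year 4: DB = ⌊$60,285 × 125%/5⌋ = $15,071; SL = ⌊$45,085/2⌋ = $22,542 → take SL $22,542. Book value $37,743.
Year 5 (final): $37,743 − $15,200 = $22,543. Book value $15,200.

$22,543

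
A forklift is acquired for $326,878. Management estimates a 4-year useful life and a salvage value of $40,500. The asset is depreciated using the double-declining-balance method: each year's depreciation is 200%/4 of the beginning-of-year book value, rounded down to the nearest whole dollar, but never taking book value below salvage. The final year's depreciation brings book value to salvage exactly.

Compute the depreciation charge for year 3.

Depreciable base = $326,878 − $40,500 = $286,378.
Year 1: ⌊$326,878 × 200%/4⌋ = $163,439. Book value $163,439.
Year 2: ⌊$163,439 × 200%/4⌋ = $81,719. Book value $81,720.
Year 3: ⌊$81,720 × 200%/4⌋ = $40,860. Book value $40,860.

$40,860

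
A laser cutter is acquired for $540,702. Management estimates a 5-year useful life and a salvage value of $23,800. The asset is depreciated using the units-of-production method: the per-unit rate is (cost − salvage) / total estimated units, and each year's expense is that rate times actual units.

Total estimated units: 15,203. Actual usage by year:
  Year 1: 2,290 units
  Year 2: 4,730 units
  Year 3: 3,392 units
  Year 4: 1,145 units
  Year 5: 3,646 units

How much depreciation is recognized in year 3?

$115,328

Depreciable base = $540,702 − $23,800 = $516,902.
Rate = $516,902 / 15,203 units = $34 per unit.
Year 1: 2,290 × $34 = $77,860. Book value $462,842.
Year 2: 4,730 × $34 = $160,820. Book value $302,022.
Year 3: 3,392 × $34 = $115,328. Book value $186,694.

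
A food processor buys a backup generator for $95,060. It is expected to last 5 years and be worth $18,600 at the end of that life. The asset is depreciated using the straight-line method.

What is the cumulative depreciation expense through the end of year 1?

$15,292

Depreciable base = $95,060 − $18,600 = $76,460.
Annual expense = $76,460 / 5 = $15,292.
End of year 1: book value $79,768.
Accumulated through year 1 = $95,060 − $79,768 = $15,292.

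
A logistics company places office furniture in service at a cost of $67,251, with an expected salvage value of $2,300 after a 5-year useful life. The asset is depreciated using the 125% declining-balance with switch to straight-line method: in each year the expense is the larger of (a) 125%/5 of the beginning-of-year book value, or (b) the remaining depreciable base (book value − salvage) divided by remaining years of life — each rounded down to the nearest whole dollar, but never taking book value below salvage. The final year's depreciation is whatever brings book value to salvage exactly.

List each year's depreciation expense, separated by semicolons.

Depreciable base = $67,251 − $2,300 = $64,951.
Year 1: DB = ⌊$67,251 × 125%/5⌋ = $16,812; SL = ⌊$64,951/5⌋ = $12,990 → take DB $16,812. Book value $50,439.
Year 2: DB = ⌊$50,439 × 125%/5⌋ = $12,609; SL = ⌊$48,139/4⌋ = $12,034 → take DB $12,609. Book value $37,830.
Year 3: DB = ⌊$37,830 × 125%/5⌋ = $9,457; SL = ⌊$35,530/3⌋ = $11,843 → take SL $11,843. Book value $25,987.
Year 4: DB = ⌊$25,987 × 125%/5⌋ = $6,496; SL = ⌊$23,687/2⌋ = $11,843 → take SL $11,843. Book value $14,144.
Year 5 (final): $14,144 − $2,300 = $11,844. Book value $2,300.

$16,812; $12,609; $11,843; $11,843; $11,844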